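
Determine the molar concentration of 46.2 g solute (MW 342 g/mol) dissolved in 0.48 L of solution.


C = (mass / MW) / volume
C = (46.2 / 342) / 0.48
C = 0.2814 M

0.2814 M


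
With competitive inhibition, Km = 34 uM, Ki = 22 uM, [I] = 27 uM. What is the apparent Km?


Km_app = Km * (1 + [I]/Ki)
Km_app = 34 * (1 + 27/22)
Km_app = 75.7273 uM

75.7273 uM


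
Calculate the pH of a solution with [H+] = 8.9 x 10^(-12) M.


pH = -log10([H+])
pH = -log10(8.9 x 10^(-12))
pH = 11.0506

11.0506


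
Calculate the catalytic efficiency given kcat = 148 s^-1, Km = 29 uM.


Catalytic efficiency = kcat / Km
= 148 / 29
= 5.1034 uM^-1*s^-1

5.1034 uM^-1*s^-1


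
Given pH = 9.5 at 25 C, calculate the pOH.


pOH = 14 - pH
pOH = 14 - 9.5
pOH = 4.5

4.5


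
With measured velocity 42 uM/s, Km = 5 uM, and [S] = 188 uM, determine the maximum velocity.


Vmax = v * (Km + [S]) / [S]
Vmax = 42 * (5 + 188) / 188
Vmax = 43.117 uM/s

43.117 uM/s


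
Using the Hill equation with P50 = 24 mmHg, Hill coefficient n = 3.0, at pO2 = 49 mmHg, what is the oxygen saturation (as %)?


Y = pO2^n / (P50^n + pO2^n)
Y = 49^3.0 / (24^3.0 + 49^3.0)
Y = 89.49%

89.49%


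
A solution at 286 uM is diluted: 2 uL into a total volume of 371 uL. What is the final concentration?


C2 = C1 * V1 / V2
C2 = 286 * 2 / 371
C2 = 1.5418 uM

1.5418 uM


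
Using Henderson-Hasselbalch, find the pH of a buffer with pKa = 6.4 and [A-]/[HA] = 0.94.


pH = pKa + log10([A-]/[HA])
pH = 6.4 + log10(0.94)
pH = 6.3731

6.3731


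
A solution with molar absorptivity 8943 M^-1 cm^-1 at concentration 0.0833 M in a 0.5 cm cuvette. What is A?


A = epsilon * c * l
A = 8943 * 0.0833 * 0.5
A = 372.476

372.476


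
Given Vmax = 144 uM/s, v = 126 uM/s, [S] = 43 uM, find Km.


Km = [S] * (Vmax - v) / v
Km = 43 * (144 - 126) / 126
Km = 6.1429 uM

6.1429 uM


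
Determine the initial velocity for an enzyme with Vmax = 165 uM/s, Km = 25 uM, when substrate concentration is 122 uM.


v = Vmax * [S] / (Km + [S])
v = 165 * 122 / (25 + 122)
v = 136.9388 uM/s

136.9388 uM/s


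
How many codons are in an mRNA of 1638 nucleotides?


codons = nucleotides / 3
codons = 1638 / 3 = 546

546


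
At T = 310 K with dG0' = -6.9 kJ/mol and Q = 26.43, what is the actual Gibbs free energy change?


dG = dG0' + RT * ln(Q) / 1000
dG = -6.9 + 8.314 * 310 * ln(26.43) / 1000
dG = 1.5395 kJ/mol

1.5395 kJ/mol


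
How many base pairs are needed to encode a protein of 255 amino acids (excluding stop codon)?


Each amino acid = 1 codon = 3 bp
bp = 255 * 3 = 765 bp

765 bp


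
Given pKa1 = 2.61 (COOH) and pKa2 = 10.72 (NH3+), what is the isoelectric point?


pI = (pKa1 + pKa2) / 2
pI = (2.61 + 10.72) / 2
pI = 6.665

6.665


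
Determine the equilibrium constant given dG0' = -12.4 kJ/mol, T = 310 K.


Keq = exp(-dG0 * 1000 / (R * T))
Keq = exp(-(-12.4) * 1000 / (8.314 * 310))
Keq = 122.8743

122.8743


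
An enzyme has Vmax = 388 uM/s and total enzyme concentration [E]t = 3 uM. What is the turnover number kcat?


kcat = Vmax / [E]t
kcat = 388 / 3
kcat = 129.3333 s^-1

129.3333 s^-1


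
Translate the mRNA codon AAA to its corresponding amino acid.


Standard genetic code lookup.
Codon AAA -> Lys

Lys


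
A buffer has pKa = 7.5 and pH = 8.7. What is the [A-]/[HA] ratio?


[A-]/[HA] = 10^(pH - pKa)
= 10^(8.7 - 7.5)
= 15.8489

15.8489


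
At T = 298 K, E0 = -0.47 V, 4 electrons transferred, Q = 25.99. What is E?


E = E0 - (RT/nF) * ln(Q)
E = -0.47 - (8.314 * 298 / (4 * 96485)) * ln(25.99)
E = -0.4909 V

-0.4909 V


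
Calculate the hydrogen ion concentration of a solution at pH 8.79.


[H+] = 10^(-pH)
[H+] = 10^(-8.79)
[H+] = 1.622e-09 M

1.622e-09 M


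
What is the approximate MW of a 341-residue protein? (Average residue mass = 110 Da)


MW = n_residues * 110 Da
MW = 341 * 110
MW = 37510 Da

37510 Da


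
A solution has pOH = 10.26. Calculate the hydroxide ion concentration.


[OH-] = 10^(-pOH)
[OH-] = 10^(-10.26)
[OH-] = 5.495e-11 M

5.495e-11 M


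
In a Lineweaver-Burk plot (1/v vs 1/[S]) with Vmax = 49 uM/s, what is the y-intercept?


y-intercept = 1/Vmax
= 1/49
= 0.0204 s/uM

0.0204 s/uM


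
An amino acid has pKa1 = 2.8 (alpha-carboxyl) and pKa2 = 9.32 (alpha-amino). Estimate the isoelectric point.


pI = (pKa1 + pKa2) / 2
pI = (2.8 + 9.32) / 2
pI = 6.06

6.06


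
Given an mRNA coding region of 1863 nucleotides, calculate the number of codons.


codons = nucleotides / 3
codons = 1863 / 3 = 621

621


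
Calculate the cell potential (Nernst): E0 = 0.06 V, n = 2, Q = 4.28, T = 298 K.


E = E0 - (RT/nF) * ln(Q)
E = 0.06 - (8.314 * 298 / (2 * 96485)) * ln(4.28)
E = 0.0413 V

0.0413 V


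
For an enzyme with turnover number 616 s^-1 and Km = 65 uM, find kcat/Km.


Catalytic efficiency = kcat / Km
= 616 / 65
= 9.4769 uM^-1*s^-1

9.4769 uM^-1*s^-1


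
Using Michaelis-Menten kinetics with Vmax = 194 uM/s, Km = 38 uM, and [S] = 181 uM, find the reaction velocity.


v = Vmax * [S] / (Km + [S])
v = 194 * 181 / (38 + 181)
v = 160.3379 uM/s

160.3379 uM/s


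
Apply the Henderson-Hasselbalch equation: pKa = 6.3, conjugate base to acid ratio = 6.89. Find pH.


pH = pKa + log10([A-]/[HA])
pH = 6.3 + log10(6.89)
pH = 7.1382

7.1382


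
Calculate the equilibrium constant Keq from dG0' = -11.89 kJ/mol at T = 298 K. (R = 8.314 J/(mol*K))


Keq = exp(-dG0 * 1000 / (R * T))
Keq = exp(-(-11.89) * 1000 / (8.314 * 298))
Keq = 121.3954

121.3954


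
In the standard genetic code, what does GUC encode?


Standard genetic code lookup.
Codon GUC -> Val

Val


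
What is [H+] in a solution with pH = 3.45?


[H+] = 10^(-pH)
[H+] = 10^(-3.45)
[H+] = 3.548e-04 M

3.548e-04 M


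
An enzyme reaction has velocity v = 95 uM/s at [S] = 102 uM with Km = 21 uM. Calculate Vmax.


Vmax = v * (Km + [S]) / [S]
Vmax = 95 * (21 + 102) / 102
Vmax = 114.5588 uM/s

114.5588 uM/s


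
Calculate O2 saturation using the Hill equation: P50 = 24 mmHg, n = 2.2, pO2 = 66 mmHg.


Y = pO2^n / (P50^n + pO2^n)
Y = 66^2.2 / (24^2.2 + 66^2.2)
Y = 90.25%

90.25%


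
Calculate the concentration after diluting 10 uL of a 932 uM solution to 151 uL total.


C2 = C1 * V1 / V2
C2 = 932 * 10 / 151
C2 = 61.7219 uM

61.7219 uM


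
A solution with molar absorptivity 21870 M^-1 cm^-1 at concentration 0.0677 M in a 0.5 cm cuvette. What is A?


A = epsilon * c * l
A = 21870 * 0.0677 * 0.5
A = 740.2995

740.2995


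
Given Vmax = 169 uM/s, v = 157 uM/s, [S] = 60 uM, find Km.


Km = [S] * (Vmax - v) / v
Km = 60 * (169 - 157) / 157
Km = 4.586 uM

4.586 uM


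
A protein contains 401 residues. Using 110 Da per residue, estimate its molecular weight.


MW = n_residues * 110 Da
MW = 401 * 110
MW = 44110 Da

44110 Da


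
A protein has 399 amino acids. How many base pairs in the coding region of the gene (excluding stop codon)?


Each amino acid = 1 codon = 3 bp
bp = 399 * 3 = 1197 bp

1197 bp


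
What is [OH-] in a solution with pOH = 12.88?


[OH-] = 10^(-pOH)
[OH-] = 10^(-12.88)
[OH-] = 1.318e-13 M

1.318e-13 M


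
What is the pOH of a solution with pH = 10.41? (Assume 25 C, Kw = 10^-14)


pOH = 14 - pH
pOH = 14 - 10.41
pOH = 3.59

3.59


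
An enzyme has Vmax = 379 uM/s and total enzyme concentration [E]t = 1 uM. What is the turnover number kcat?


kcat = Vmax / [E]t
kcat = 379 / 1
kcat = 379.0 s^-1

379.0 s^-1


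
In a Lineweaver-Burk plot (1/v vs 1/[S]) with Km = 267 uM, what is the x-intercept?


x-intercept = -1/Km
= -1/267
= -0.0037 1/uM

-0.0037 1/uM


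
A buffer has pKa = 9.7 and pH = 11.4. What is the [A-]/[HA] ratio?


[A-]/[HA] = 10^(pH - pKa)
= 10^(11.4 - 9.7)
= 50.1187

50.1187


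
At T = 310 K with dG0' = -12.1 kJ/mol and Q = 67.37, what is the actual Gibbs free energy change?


dG = dG0' + RT * ln(Q) / 1000
dG = -12.1 + 8.314 * 310 * ln(67.37) / 1000
dG = -1.2489 kJ/mol

-1.2489 kJ/mol


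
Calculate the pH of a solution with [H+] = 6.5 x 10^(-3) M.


pH = -log10([H+])
pH = -log10(6.5 x 10^(-3))
pH = 2.1871

2.1871


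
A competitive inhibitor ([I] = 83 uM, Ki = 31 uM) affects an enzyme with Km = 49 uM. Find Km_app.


Km_app = Km * (1 + [I]/Ki)
Km_app = 49 * (1 + 83/31)
Km_app = 180.1935 uM

180.1935 uM


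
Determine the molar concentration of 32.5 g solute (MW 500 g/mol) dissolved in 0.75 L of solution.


C = (mass / MW) / volume
C = (32.5 / 500) / 0.75
C = 0.0867 M

0.0867 M


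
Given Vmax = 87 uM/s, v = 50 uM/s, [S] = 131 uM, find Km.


Km = [S] * (Vmax - v) / v
Km = 131 * (87 - 50) / 50
Km = 96.94 uM

96.94 uM


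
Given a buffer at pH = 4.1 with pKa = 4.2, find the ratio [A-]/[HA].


[A-]/[HA] = 10^(pH - pKa)
= 10^(4.1 - 4.2)
= 0.7943

0.7943


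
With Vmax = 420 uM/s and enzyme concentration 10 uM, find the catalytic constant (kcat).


kcat = Vmax / [E]t
kcat = 420 / 10
kcat = 42.0 s^-1

42.0 s^-1


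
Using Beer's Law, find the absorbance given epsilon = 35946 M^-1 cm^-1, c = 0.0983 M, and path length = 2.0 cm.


A = epsilon * c * l
A = 35946 * 0.0983 * 2.0
A = 7066.9836

7066.9836


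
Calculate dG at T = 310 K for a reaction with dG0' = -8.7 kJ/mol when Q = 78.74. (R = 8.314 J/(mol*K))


dG = dG0' + RT * ln(Q) / 1000
dG = -8.7 + 8.314 * 310 * ln(78.74) / 1000
dG = 2.5531 kJ/mol

2.5531 kJ/mol


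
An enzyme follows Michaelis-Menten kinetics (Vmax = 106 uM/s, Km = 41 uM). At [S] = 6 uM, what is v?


v = Vmax * [S] / (Km + [S])
v = 106 * 6 / (41 + 6)
v = 13.5319 uM/s

13.5319 uM/s


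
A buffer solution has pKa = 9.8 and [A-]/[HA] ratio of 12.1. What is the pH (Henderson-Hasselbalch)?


pH = pKa + log10([A-]/[HA])
pH = 9.8 + log10(12.1)
pH = 10.8828

10.8828


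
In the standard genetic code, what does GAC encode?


Standard genetic code lookup.
Codon GAC -> Asp

Asp


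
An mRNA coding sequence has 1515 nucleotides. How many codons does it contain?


codons = nucleotides / 3
codons = 1515 / 3 = 505

505


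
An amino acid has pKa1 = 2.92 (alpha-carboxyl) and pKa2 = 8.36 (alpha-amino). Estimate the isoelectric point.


pI = (pKa1 + pKa2) / 2
pI = (2.92 + 8.36) / 2
pI = 5.64

5.64


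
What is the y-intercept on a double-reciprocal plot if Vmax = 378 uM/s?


y-intercept = 1/Vmax
= 1/378
= 0.0026 s/uM

0.0026 s/uM


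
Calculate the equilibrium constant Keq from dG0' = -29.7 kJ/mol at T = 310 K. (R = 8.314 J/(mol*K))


Keq = exp(-dG0 * 1000 / (R * T))
Keq = exp(-(-29.7) * 1000 / (8.314 * 310))
Keq = 101063.947

101063.947


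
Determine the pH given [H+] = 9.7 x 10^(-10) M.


pH = -log10([H+])
pH = -log10(9.7 x 10^(-10))
pH = 9.0132

9.0132


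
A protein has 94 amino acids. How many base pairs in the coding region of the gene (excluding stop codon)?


Each amino acid = 1 codon = 3 bp
bp = 94 * 3 = 282 bp

282 bp


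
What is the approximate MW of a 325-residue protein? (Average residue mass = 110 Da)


MW = n_residues * 110 Da
MW = 325 * 110
MW = 35750 Da

35750 Da


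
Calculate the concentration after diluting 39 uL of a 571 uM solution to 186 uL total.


C2 = C1 * V1 / V2
C2 = 571 * 39 / 186
C2 = 119.7258 uM

119.7258 uM


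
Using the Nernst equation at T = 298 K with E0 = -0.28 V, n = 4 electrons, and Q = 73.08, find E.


E = E0 - (RT/nF) * ln(Q)
E = -0.28 - (8.314 * 298 / (4 * 96485)) * ln(73.08)
E = -0.3075 V

-0.3075 V


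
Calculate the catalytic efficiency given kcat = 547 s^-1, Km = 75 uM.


Catalytic efficiency = kcat / Km
= 547 / 75
= 7.2933 uM^-1*s^-1

7.2933 uM^-1*s^-1


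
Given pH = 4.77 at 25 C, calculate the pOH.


pOH = 14 - pH
pOH = 14 - 4.77
pOH = 9.23

9.23


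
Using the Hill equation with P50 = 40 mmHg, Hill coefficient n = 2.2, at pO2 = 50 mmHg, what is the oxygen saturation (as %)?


Y = pO2^n / (P50^n + pO2^n)
Y = 50^2.2 / (40^2.2 + 50^2.2)
Y = 62.03%

62.03%


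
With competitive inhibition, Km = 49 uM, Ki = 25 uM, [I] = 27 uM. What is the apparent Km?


Km_app = Km * (1 + [I]/Ki)
Km_app = 49 * (1 + 27/25)
Km_app = 101.92 uM

101.92 uM


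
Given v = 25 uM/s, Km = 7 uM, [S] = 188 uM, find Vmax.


Vmax = v * (Km + [S]) / [S]
Vmax = 25 * (7 + 188) / 188
Vmax = 25.9309 uM/s

25.9309 uM/s


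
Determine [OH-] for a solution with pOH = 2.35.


[OH-] = 10^(-pOH)
[OH-] = 10^(-2.35)
[OH-] = 0.0045 M

0.0045 M


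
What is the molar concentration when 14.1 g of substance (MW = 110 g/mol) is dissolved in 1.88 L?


C = (mass / MW) / volume
C = (14.1 / 110) / 1.88
C = 0.0682 M

0.0682 M


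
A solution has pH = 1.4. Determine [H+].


[H+] = 10^(-pH)
[H+] = 10^(-1.4)
[H+] = 0.0398 M

0.0398 M


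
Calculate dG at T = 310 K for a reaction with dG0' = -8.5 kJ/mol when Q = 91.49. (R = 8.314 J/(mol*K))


dG = dG0' + RT * ln(Q) / 1000
dG = -8.5 + 8.314 * 310 * ln(91.49) / 1000
dG = 3.1399 kJ/mol

3.1399 kJ/mol


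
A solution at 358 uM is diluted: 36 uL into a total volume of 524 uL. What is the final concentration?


C2 = C1 * V1 / V2
C2 = 358 * 36 / 524
C2 = 24.5954 uM

24.5954 uM


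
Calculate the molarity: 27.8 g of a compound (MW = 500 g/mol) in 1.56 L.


C = (mass / MW) / volume
C = (27.8 / 500) / 1.56
C = 0.0356 M

0.0356 M


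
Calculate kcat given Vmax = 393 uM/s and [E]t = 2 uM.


kcat = Vmax / [E]t
kcat = 393 / 2
kcat = 196.5 s^-1

196.5 s^-1


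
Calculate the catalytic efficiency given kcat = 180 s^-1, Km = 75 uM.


Catalytic efficiency = kcat / Km
= 180 / 75
= 2.4 uM^-1*s^-1

2.4 uM^-1*s^-1


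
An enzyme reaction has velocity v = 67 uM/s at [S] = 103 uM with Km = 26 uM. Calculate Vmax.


Vmax = v * (Km + [S]) / [S]
Vmax = 67 * (26 + 103) / 103
Vmax = 83.9126 uM/s

83.9126 uM/s


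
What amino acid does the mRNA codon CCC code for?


Standard genetic code lookup.
Codon CCC -> Pro

Pro


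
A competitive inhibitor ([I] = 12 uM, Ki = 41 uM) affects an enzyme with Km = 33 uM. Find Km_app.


Km_app = Km * (1 + [I]/Ki)
Km_app = 33 * (1 + 12/41)
Km_app = 42.6585 uM

42.6585 uM


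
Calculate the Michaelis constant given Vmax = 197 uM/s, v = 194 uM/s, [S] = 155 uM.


Km = [S] * (Vmax - v) / v
Km = 155 * (197 - 194) / 194
Km = 2.3969 uM

2.3969 uM


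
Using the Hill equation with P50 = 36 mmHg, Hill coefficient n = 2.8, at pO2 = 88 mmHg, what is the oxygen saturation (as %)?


Y = pO2^n / (P50^n + pO2^n)
Y = 88^2.8 / (36^2.8 + 88^2.8)
Y = 92.43%

92.43%


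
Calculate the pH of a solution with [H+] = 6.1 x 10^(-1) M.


pH = -log10([H+])
pH = -log10(6.1 x 10^(-1))
pH = 0.2147

0.2147


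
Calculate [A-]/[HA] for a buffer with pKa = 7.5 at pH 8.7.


[A-]/[HA] = 10^(pH - pKa)
= 10^(8.7 - 7.5)
= 15.8489

15.8489


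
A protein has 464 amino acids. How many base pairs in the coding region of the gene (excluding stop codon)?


Each amino acid = 1 codon = 3 bp
bp = 464 * 3 = 1392 bp

1392 bp


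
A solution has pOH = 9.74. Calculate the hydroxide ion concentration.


[OH-] = 10^(-pOH)
[OH-] = 10^(-9.74)
[OH-] = 1.820e-10 M

1.820e-10 M


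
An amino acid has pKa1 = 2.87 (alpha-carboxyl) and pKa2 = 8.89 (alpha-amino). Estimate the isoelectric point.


pI = (pKa1 + pKa2) / 2
pI = (2.87 + 8.89) / 2
pI = 5.88

5.88


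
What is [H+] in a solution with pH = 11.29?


[H+] = 10^(-pH)
[H+] = 10^(-11.29)
[H+] = 5.129e-12 M

5.129e-12 M


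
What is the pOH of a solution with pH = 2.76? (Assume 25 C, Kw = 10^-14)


pOH = 14 - pH
pOH = 14 - 2.76
pOH = 11.24

11.24


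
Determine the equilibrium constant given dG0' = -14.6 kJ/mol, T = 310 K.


Keq = exp(-dG0 * 1000 / (R * T))
Keq = exp(-(-14.6) * 1000 / (8.314 * 310))
Keq = 288.5173

288.5173


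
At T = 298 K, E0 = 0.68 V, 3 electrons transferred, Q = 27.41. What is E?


E = E0 - (RT/nF) * ln(Q)
E = 0.68 - (8.314 * 298 / (3 * 96485)) * ln(27.41)
E = 0.6517 V

0.6517 V


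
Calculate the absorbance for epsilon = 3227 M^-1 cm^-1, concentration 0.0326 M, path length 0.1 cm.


A = epsilon * c * l
A = 3227 * 0.0326 * 0.1
A = 10.52

10.52


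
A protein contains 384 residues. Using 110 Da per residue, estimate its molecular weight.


MW = n_residues * 110 Da
MW = 384 * 110
MW = 42240 Da

42240 Da


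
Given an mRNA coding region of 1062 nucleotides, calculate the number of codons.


codons = nucleotides / 3
codons = 1062 / 3 = 354

354


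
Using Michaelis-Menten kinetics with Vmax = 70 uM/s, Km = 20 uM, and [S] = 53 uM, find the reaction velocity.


v = Vmax * [S] / (Km + [S])
v = 70 * 53 / (20 + 53)
v = 50.8219 uM/s

50.8219 uM/s


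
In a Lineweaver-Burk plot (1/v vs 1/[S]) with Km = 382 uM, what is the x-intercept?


x-intercept = -1/Km
= -1/382
= -0.0026 1/uM

-0.0026 1/uM


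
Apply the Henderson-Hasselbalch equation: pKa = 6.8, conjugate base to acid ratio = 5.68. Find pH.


pH = pKa + log10([A-]/[HA])
pH = 6.8 + log10(5.68)
pH = 7.5543

7.5543


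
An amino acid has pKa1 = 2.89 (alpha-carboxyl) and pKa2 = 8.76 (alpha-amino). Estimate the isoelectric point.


pI = (pKa1 + pKa2) / 2
pI = (2.89 + 8.76) / 2
pI = 5.825

5.825


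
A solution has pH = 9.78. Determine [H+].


[H+] = 10^(-pH)
[H+] = 10^(-9.78)
[H+] = 1.660e-10 M

1.660e-10 M


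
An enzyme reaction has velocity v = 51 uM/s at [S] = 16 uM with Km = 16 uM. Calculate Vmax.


Vmax = v * (Km + [S]) / [S]
Vmax = 51 * (16 + 16) / 16
Vmax = 102.0 uM/s

102.0 uM/s


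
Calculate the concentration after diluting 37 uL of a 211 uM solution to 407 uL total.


C2 = C1 * V1 / V2
C2 = 211 * 37 / 407
C2 = 19.1818 uM

19.1818 uM


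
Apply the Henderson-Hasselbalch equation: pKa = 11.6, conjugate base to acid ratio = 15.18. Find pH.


pH = pKa + log10([A-]/[HA])
pH = 11.6 + log10(15.18)
pH = 12.7813

12.7813


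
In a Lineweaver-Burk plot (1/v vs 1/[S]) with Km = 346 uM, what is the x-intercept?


x-intercept = -1/Km
= -1/346
= -0.0029 1/uM

-0.0029 1/uM


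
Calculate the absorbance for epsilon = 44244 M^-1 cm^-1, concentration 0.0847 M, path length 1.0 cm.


A = epsilon * c * l
A = 44244 * 0.0847 * 1.0
A = 3747.4668

3747.4668


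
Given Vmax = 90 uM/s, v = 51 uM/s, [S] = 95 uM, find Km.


Km = [S] * (Vmax - v) / v
Km = 95 * (90 - 51) / 51
Km = 72.6471 uM

72.6471 uM


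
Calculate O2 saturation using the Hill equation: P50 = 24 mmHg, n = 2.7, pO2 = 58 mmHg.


Y = pO2^n / (P50^n + pO2^n)
Y = 58^2.7 / (24^2.7 + 58^2.7)
Y = 91.55%

91.55%


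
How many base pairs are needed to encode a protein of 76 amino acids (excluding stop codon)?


Each amino acid = 1 codon = 3 bp
bp = 76 * 3 = 228 bp

228 bp


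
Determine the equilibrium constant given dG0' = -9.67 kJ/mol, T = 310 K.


Keq = exp(-dG0 * 1000 / (R * T))
Keq = exp(-(-9.67) * 1000 / (8.314 * 310))
Keq = 42.6032

42.6032


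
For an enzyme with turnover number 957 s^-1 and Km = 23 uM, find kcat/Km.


Catalytic efficiency = kcat / Km
= 957 / 23
= 41.6087 uM^-1*s^-1

41.6087 uM^-1*s^-1


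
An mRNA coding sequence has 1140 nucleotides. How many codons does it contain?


codons = nucleotides / 3
codons = 1140 / 3 = 380

380


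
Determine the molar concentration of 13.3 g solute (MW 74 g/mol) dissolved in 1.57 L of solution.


C = (mass / MW) / volume
C = (13.3 / 74) / 1.57
C = 0.1145 M

0.1145 M


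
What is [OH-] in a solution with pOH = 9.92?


[OH-] = 10^(-pOH)
[OH-] = 10^(-9.92)
[OH-] = 1.202e-10 M

1.202e-10 M


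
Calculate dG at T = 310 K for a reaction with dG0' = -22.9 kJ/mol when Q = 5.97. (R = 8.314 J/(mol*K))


dG = dG0' + RT * ln(Q) / 1000
dG = -22.9 + 8.314 * 310 * ln(5.97) / 1000
dG = -18.2949 kJ/mol

-18.2949 kJ/mol


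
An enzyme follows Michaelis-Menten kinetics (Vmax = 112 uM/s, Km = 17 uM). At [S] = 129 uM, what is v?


v = Vmax * [S] / (Km + [S])
v = 112 * 129 / (17 + 129)
v = 98.9589 uM/s

98.9589 uM/s


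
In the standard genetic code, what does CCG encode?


Standard genetic code lookup.
Codon CCG -> Pro

Pro


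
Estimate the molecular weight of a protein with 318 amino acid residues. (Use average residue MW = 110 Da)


MW = n_residues * 110 Da
MW = 318 * 110
MW = 34980 Da

34980 Da


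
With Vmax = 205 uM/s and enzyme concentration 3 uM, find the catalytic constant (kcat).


kcat = Vmax / [E]t
kcat = 205 / 3
kcat = 68.3333 s^-1

68.3333 s^-1


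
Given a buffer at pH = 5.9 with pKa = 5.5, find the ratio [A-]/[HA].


[A-]/[HA] = 10^(pH - pKa)
= 10^(5.9 - 5.5)
= 2.5119

2.5119


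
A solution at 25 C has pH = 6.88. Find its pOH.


pOH = 14 - pH
pOH = 14 - 6.88
pOH = 7.12

7.12


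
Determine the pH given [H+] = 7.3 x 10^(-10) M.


pH = -log10([H+])
pH = -log10(7.3 x 10^(-10))
pH = 9.1367

9.1367


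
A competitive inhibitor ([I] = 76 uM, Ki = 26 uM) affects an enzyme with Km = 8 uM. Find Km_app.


Km_app = Km * (1 + [I]/Ki)
Km_app = 8 * (1 + 76/26)
Km_app = 31.3846 uM

31.3846 uM


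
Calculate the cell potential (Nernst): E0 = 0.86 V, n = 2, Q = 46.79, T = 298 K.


E = E0 - (RT/nF) * ln(Q)
E = 0.86 - (8.314 * 298 / (2 * 96485)) * ln(46.79)
E = 0.8106 V

0.8106 V


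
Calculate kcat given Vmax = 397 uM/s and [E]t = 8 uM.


kcat = Vmax / [E]t
kcat = 397 / 8
kcat = 49.625 s^-1

49.625 s^-1


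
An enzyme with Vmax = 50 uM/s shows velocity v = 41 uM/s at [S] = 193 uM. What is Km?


Km = [S] * (Vmax - v) / v
Km = 193 * (50 - 41) / 41
Km = 42.3659 uM

42.3659 uM


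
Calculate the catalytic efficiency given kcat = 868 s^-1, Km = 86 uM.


Catalytic efficiency = kcat / Km
= 868 / 86
= 10.093 uM^-1*s^-1

10.093 uM^-1*s^-1


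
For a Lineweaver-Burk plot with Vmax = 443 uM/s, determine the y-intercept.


y-intercept = 1/Vmax
= 1/443
= 0.0023 s/uM

0.0023 s/uM


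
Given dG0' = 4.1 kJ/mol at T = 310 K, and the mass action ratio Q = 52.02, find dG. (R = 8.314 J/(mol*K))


dG = dG0' + RT * ln(Q) / 1000
dG = 4.1 + 8.314 * 310 * ln(52.02) / 1000
dG = 14.2847 kJ/mol

14.2847 kJ/mol


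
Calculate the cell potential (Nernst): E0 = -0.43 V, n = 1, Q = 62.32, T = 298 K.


E = E0 - (RT/nF) * ln(Q)
E = -0.43 - (8.314 * 298 / (1 * 96485)) * ln(62.32)
E = -0.5361 V

-0.5361 V


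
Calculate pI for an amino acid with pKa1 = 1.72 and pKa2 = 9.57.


pI = (pKa1 + pKa2) / 2
pI = (1.72 + 9.57) / 2
pI = 5.645

5.645


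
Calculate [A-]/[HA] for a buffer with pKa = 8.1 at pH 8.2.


[A-]/[HA] = 10^(pH - pKa)
= 10^(8.2 - 8.1)
= 1.2589

1.2589


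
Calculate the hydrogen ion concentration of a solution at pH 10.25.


[H+] = 10^(-pH)
[H+] = 10^(-10.25)
[H+] = 5.623e-11 M

5.623e-11 M


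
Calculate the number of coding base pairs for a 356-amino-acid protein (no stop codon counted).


Each amino acid = 1 codon = 3 bp
bp = 356 * 3 = 1068 bp

1068 bp


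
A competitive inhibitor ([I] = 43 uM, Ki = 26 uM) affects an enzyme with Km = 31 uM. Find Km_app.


Km_app = Km * (1 + [I]/Ki)
Km_app = 31 * (1 + 43/26)
Km_app = 82.2692 uM

82.2692 uM


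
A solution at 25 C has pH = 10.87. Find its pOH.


pOH = 14 - pH
pOH = 14 - 10.87
pOH = 3.13

3.13


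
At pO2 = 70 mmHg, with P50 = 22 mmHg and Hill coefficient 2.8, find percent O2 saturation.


Y = pO2^n / (P50^n + pO2^n)
Y = 70^2.8 / (22^2.8 + 70^2.8)
Y = 96.23%

96.23%


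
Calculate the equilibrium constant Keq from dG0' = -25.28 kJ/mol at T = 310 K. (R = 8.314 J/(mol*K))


Keq = exp(-dG0 * 1000 / (R * T))
Keq = exp(-(-25.28) * 1000 / (8.314 * 310))
Keq = 18188.8185

18188.8185


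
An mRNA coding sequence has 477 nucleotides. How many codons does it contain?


codons = nucleotides / 3
codons = 477 / 3 = 159

159


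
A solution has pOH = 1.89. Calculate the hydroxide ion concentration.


[OH-] = 10^(-pOH)
[OH-] = 10^(-1.89)
[OH-] = 0.0129 M

0.0129 M


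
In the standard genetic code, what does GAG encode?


Standard genetic code lookup.
Codon GAG -> Glu

Glu


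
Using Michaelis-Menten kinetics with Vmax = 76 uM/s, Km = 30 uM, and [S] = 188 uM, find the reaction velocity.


v = Vmax * [S] / (Km + [S])
v = 76 * 188 / (30 + 188)
v = 65.5413 uM/s

65.5413 uM/s


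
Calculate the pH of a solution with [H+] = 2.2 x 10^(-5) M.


pH = -log10([H+])
pH = -log10(2.2 x 10^(-5))
pH = 4.6576

4.6576


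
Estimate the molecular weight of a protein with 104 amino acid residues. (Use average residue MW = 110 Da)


MW = n_residues * 110 Da
MW = 104 * 110
MW = 11440 Da

11440 Da


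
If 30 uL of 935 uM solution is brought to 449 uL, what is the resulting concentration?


C2 = C1 * V1 / V2
C2 = 935 * 30 / 449
C2 = 62.4722 uM

62.4722 uM


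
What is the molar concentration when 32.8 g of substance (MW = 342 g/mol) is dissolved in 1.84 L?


C = (mass / MW) / volume
C = (32.8 / 342) / 1.84
C = 0.0521 M

0.0521 M


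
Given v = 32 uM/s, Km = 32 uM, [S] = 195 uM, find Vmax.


Vmax = v * (Km + [S]) / [S]
Vmax = 32 * (32 + 195) / 195
Vmax = 37.2513 uM/s

37.2513 uM/s


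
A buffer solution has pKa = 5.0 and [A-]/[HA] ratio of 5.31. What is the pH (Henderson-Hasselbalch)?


pH = pKa + log10([A-]/[HA])
pH = 5.0 + log10(5.31)
pH = 5.7251

5.7251


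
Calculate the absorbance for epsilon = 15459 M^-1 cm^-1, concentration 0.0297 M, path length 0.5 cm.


A = epsilon * c * l
A = 15459 * 0.0297 * 0.5
A = 229.5661

229.5661


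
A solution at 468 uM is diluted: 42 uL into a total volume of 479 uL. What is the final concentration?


C2 = C1 * V1 / V2
C2 = 468 * 42 / 479
C2 = 41.0355 uM

41.0355 uM


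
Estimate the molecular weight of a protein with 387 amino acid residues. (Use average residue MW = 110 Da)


MW = n_residues * 110 Da
MW = 387 * 110
MW = 42570 Da

42570 Da


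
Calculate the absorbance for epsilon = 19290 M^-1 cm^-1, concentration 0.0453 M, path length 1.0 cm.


A = epsilon * c * l
A = 19290 * 0.0453 * 1.0
A = 873.837

873.837


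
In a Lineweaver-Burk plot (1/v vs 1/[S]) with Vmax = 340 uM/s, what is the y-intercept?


y-intercept = 1/Vmax
= 1/340
= 0.0029 s/uM

0.0029 s/uM


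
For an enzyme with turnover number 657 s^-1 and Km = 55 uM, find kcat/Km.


Catalytic efficiency = kcat / Km
= 657 / 55
= 11.9455 uM^-1*s^-1

11.9455 uM^-1*s^-1


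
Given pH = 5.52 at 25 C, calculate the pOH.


pOH = 14 - pH
pOH = 14 - 5.52
pOH = 8.48

8.48


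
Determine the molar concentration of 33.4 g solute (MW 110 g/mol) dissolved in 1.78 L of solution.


C = (mass / MW) / volume
C = (33.4 / 110) / 1.78
C = 0.1706 M

0.1706 M


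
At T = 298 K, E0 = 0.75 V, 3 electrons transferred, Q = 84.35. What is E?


E = E0 - (RT/nF) * ln(Q)
E = 0.75 - (8.314 * 298 / (3 * 96485)) * ln(84.35)
E = 0.712 V

0.712 V


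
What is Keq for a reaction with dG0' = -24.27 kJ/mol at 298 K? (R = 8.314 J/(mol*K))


Keq = exp(-dG0 * 1000 / (R * T))
Keq = exp(-(-24.27) * 1000 / (8.314 * 298))
Keq = 17959.6132

17959.6132


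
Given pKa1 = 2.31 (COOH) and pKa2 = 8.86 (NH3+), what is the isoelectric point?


pI = (pKa1 + pKa2) / 2
pI = (2.31 + 8.86) / 2
pI = 5.585

5.585


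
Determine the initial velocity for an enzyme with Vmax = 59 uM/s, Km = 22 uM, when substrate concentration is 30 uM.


v = Vmax * [S] / (Km + [S])
v = 59 * 30 / (22 + 30)
v = 34.0385 uM/s

34.0385 uM/s


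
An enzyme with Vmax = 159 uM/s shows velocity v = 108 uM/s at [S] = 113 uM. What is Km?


Km = [S] * (Vmax - v) / v
Km = 113 * (159 - 108) / 108
Km = 53.3611 uM

53.3611 uM


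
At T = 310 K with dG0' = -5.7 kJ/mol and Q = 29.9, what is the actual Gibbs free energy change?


dG = dG0' + RT * ln(Q) / 1000
dG = -5.7 + 8.314 * 310 * ln(29.9) / 1000
dG = 3.0574 kJ/mol

3.0574 kJ/mol


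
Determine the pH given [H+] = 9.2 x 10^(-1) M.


pH = -log10([H+])
pH = -log10(9.2 x 10^(-1))
pH = 0.0362

0.0362


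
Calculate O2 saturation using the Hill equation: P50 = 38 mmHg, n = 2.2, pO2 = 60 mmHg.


Y = pO2^n / (P50^n + pO2^n)
Y = 60^2.2 / (38^2.2 + 60^2.2)
Y = 73.2%

73.2%


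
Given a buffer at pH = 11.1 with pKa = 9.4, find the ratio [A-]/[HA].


[A-]/[HA] = 10^(pH - pKa)
= 10^(11.1 - 9.4)
= 50.1187

50.1187


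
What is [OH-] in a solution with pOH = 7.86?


[OH-] = 10^(-pOH)
[OH-] = 10^(-7.86)
[OH-] = 1.380e-08 M

1.380e-08 M


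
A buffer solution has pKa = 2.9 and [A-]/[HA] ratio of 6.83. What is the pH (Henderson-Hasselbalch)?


pH = pKa + log10([A-]/[HA])
pH = 2.9 + log10(6.83)
pH = 3.7344

3.7344


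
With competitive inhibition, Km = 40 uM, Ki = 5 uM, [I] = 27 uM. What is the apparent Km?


Km_app = Km * (1 + [I]/Ki)
Km_app = 40 * (1 + 27/5)
Km_app = 256.0 uM

256.0 uM


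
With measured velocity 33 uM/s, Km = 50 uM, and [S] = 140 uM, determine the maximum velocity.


Vmax = v * (Km + [S]) / [S]
Vmax = 33 * (50 + 140) / 140
Vmax = 44.7857 uM/s

44.7857 uM/s


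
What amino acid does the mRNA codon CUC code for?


Standard genetic code lookup.
Codon CUC -> Leu

Leu


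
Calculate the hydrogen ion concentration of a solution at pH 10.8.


[H+] = 10^(-pH)
[H+] = 10^(-10.8)
[H+] = 1.585e-11 M

1.585e-11 M


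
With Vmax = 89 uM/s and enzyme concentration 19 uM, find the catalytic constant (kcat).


kcat = Vmax / [E]t
kcat = 89 / 19
kcat = 4.6842 s^-1

4.6842 s^-1


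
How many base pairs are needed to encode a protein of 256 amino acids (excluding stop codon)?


Each amino acid = 1 codon = 3 bp
bp = 256 * 3 = 768 bp

768 bp


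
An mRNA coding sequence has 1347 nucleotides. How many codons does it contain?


codons = nucleotides / 3
codons = 1347 / 3 = 449

449


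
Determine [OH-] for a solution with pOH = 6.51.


[OH-] = 10^(-pOH)
[OH-] = 10^(-6.51)
[OH-] = 3.090e-07 M

3.090e-07 M


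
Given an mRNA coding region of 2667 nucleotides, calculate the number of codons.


codons = nucleotides / 3
codons = 2667 / 3 = 889

889


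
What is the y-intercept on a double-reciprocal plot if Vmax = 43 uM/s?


y-intercept = 1/Vmax
= 1/43
= 0.0233 s/uM

0.0233 s/uM


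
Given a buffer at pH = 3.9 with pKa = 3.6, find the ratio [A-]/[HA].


[A-]/[HA] = 10^(pH - pKa)
= 10^(3.9 - 3.6)
= 1.9953

1.9953


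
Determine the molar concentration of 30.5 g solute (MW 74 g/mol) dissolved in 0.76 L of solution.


C = (mass / MW) / volume
C = (30.5 / 74) / 0.76
C = 0.5423 M

0.5423 M


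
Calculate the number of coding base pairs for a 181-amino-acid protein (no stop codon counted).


Each amino acid = 1 codon = 3 bp
bp = 181 * 3 = 543 bp

543 bp


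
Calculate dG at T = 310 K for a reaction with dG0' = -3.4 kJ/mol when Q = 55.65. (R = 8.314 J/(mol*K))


dG = dG0' + RT * ln(Q) / 1000
dG = -3.4 + 8.314 * 310 * ln(55.65) / 1000
dG = 6.9585 kJ/mol

6.9585 kJ/mol


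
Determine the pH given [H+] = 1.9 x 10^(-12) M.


pH = -log10([H+])
pH = -log10(1.9 x 10^(-12))
pH = 11.7212

11.7212


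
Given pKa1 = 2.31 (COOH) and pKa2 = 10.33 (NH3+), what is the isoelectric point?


pI = (pKa1 + pKa2) / 2
pI = (2.31 + 10.33) / 2
pI = 6.32

6.32


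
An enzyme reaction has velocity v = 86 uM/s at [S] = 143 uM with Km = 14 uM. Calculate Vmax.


Vmax = v * (Km + [S]) / [S]
Vmax = 86 * (14 + 143) / 143
Vmax = 94.4196 uM/s

94.4196 uM/s


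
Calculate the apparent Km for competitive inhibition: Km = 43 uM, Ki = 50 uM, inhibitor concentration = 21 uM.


Km_app = Km * (1 + [I]/Ki)
Km_app = 43 * (1 + 21/50)
Km_app = 61.06 uM

61.06 uM


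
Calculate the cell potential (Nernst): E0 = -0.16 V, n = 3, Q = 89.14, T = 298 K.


E = E0 - (RT/nF) * ln(Q)
E = -0.16 - (8.314 * 298 / (3 * 96485)) * ln(89.14)
E = -0.1984 V

-0.1984 V


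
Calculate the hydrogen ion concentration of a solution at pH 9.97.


[H+] = 10^(-pH)
[H+] = 10^(-9.97)
[H+] = 1.072e-10 M

1.072e-10 M


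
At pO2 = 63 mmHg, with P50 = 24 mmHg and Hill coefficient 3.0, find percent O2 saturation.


Y = pO2^n / (P50^n + pO2^n)
Y = 63^3.0 / (24^3.0 + 63^3.0)
Y = 94.76%

94.76%


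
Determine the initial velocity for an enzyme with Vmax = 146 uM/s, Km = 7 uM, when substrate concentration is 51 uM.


v = Vmax * [S] / (Km + [S])
v = 146 * 51 / (7 + 51)
v = 128.3793 uM/s

128.3793 uM/s


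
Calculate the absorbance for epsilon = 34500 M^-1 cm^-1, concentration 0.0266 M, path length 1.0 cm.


A = epsilon * c * l
A = 34500 * 0.0266 * 1.0
A = 917.7

917.7


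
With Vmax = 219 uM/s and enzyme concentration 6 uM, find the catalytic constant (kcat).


kcat = Vmax / [E]t
kcat = 219 / 6
kcat = 36.5 s^-1

36.5 s^-1


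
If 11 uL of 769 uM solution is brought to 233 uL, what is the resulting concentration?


C2 = C1 * V1 / V2
C2 = 769 * 11 / 233
C2 = 36.3047 uM

36.3047 uM


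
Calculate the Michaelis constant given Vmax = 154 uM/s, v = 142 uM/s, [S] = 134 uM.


Km = [S] * (Vmax - v) / v
Km = 134 * (154 - 142) / 142
Km = 11.3239 uM

11.3239 uM


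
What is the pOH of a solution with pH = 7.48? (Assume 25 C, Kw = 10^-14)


pOH = 14 - pH
pOH = 14 - 7.48
pOH = 6.52

6.52


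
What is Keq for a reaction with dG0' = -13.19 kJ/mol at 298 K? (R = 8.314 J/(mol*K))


Keq = exp(-dG0 * 1000 / (R * T))
Keq = exp(-(-13.19) * 1000 / (8.314 * 298))
Keq = 205.1539

205.1539


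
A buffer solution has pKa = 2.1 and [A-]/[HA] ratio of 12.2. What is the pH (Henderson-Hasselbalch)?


pH = pKa + log10([A-]/[HA])
pH = 2.1 + log10(12.2)
pH = 3.1864

3.1864


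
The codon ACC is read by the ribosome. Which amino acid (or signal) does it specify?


Standard genetic code lookup.
Codon ACC -> Thr

Thr


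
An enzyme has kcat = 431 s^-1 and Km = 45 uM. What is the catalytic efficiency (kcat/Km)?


Catalytic efficiency = kcat / Km
= 431 / 45
= 9.5778 uM^-1*s^-1

9.5778 uM^-1*s^-1


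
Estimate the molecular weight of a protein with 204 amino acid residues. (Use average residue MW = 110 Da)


MW = n_residues * 110 Da
MW = 204 * 110
MW = 22440 Da

22440 Da


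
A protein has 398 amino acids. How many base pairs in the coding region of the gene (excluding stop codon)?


Each amino acid = 1 codon = 3 bp
bp = 398 * 3 = 1194 bp

1194 bp


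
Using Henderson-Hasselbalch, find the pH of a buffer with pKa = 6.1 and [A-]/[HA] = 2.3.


pH = pKa + log10([A-]/[HA])
pH = 6.1 + log10(2.3)
pH = 6.4617

6.4617


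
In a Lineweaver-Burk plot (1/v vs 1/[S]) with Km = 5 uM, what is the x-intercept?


x-intercept = -1/Km
= -1/5
= -0.2 1/uM

-0.2 1/uM


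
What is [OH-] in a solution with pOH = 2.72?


[OH-] = 10^(-pOH)
[OH-] = 10^(-2.72)
[OH-] = 0.0019 M

0.0019 M


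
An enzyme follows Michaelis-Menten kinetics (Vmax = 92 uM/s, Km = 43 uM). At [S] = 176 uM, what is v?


v = Vmax * [S] / (Km + [S])
v = 92 * 176 / (43 + 176)
v = 73.9361 uM/s

73.9361 uM/s


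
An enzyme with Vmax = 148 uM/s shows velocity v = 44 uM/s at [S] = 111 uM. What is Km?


Km = [S] * (Vmax - v) / v
Km = 111 * (148 - 44) / 44
Km = 262.3636 uM

262.3636 uM


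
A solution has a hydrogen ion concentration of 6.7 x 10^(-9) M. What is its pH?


pH = -log10([H+])
pH = -log10(6.7 x 10^(-9))
pH = 8.1739

8.1739


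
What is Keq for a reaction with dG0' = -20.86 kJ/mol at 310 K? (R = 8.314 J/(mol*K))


Keq = exp(-dG0 * 1000 / (R * T))
Keq = exp(-(-20.86) * 1000 / (8.314 * 310))
Keq = 3273.5029

3273.5029


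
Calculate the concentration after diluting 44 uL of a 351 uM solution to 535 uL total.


C2 = C1 * V1 / V2
C2 = 351 * 44 / 535
C2 = 28.8673 uM

28.8673 uM


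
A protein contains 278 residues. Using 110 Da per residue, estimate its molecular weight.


MW = n_residues * 110 Da
MW = 278 * 110
MW = 30580 Da

30580 Da


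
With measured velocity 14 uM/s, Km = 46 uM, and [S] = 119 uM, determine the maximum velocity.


Vmax = v * (Km + [S]) / [S]
Vmax = 14 * (46 + 119) / 119
Vmax = 19.4118 uM/s

19.4118 uM/s


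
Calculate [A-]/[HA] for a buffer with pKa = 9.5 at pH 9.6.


[A-]/[HA] = 10^(pH - pKa)
= 10^(9.6 - 9.5)
= 1.2589

1.2589


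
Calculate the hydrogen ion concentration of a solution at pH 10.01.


[H+] = 10^(-pH)
[H+] = 10^(-10.01)
[H+] = 9.772e-11 M

9.772e-11 M


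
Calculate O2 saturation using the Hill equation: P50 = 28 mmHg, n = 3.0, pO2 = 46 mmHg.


Y = pO2^n / (P50^n + pO2^n)
Y = 46^3.0 / (28^3.0 + 46^3.0)
Y = 81.6%

81.6%


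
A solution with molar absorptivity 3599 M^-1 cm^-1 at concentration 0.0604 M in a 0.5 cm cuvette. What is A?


A = epsilon * c * l
A = 3599 * 0.0604 * 0.5
A = 108.6898

108.6898


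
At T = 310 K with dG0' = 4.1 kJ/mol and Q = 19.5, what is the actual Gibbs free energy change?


dG = dG0' + RT * ln(Q) / 1000
dG = 4.1 + 8.314 * 310 * ln(19.5) / 1000
dG = 11.7558 kJ/mol

11.7558 kJ/mol


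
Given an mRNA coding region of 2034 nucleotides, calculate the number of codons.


codons = nucleotides / 3
codons = 2034 / 3 = 678

678


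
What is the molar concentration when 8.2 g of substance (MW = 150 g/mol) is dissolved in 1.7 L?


C = (mass / MW) / volume
C = (8.2 / 150) / 1.7
C = 0.0322 M

0.0322 M


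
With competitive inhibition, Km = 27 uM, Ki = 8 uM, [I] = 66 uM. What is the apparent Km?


Km_app = Km * (1 + [I]/Ki)
Km_app = 27 * (1 + 66/8)
Km_app = 249.75 uM

249.75 uM


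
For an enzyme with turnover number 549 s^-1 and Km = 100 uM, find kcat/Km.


Catalytic efficiency = kcat / Km
= 549 / 100
= 5.49 uM^-1*s^-1

5.49 uM^-1*s^-1


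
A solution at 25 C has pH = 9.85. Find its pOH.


pOH = 14 - pH
pOH = 14 - 9.85
pOH = 4.15

4.15


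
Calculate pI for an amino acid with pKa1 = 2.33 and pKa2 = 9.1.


pI = (pKa1 + pKa2) / 2
pI = (2.33 + 9.1) / 2
pI = 5.715

5.715


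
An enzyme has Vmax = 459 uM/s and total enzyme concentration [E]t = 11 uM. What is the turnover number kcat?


kcat = Vmax / [E]t
kcat = 459 / 11
kcat = 41.7273 s^-1

41.7273 s^-1


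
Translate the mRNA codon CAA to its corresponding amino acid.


Standard genetic code lookup.
Codon CAA -> Gln

Gln


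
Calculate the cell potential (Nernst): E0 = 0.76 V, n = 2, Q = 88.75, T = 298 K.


E = E0 - (RT/nF) * ln(Q)
E = 0.76 - (8.314 * 298 / (2 * 96485)) * ln(88.75)
E = 0.7024 V

0.7024 V


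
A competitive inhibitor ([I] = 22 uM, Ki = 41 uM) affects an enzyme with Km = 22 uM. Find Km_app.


Km_app = Km * (1 + [I]/Ki)
Km_app = 22 * (1 + 22/41)
Km_app = 33.8049 uM

33.8049 uM


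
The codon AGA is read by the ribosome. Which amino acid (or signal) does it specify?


Standard genetic code lookup.
Codon AGA -> Arg

Arg


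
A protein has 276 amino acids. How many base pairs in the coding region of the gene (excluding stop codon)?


Each amino acid = 1 codon = 3 bp
bp = 276 * 3 = 828 bp

828 bp


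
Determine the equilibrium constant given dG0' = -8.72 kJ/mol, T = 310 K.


Keq = exp(-dG0 * 1000 / (R * T))
Keq = exp(-(-8.72) * 1000 / (8.314 * 310))
Keq = 29.4688

29.4688


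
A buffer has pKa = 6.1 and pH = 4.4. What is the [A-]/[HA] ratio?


[A-]/[HA] = 10^(pH - pKa)
= 10^(4.4 - 6.1)
= 0.02

0.02


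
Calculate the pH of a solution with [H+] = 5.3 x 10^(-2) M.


pH = -log10([H+])
pH = -log10(5.3 x 10^(-2))
pH = 1.2757

1.2757


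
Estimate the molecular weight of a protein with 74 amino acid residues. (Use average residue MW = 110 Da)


MW = n_residues * 110 Da
MW = 74 * 110
MW = 8140 Da

8140 Da


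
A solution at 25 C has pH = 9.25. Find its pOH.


pOH = 14 - pH
pOH = 14 - 9.25
pOH = 4.75

4.75


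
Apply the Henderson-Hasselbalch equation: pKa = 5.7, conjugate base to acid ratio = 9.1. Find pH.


pH = pKa + log10([A-]/[HA])
pH = 5.7 + log10(9.1)
pH = 6.659

6.659
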